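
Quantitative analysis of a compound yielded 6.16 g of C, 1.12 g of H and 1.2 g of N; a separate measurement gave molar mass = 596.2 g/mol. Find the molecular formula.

C36H78N6

n(C) = 6.16/12.01 = 0.5129, n(H) = 1.12/1.008 = 1.111, n(N) = 1.2/14.01 = 0.08565
Divide by the smallest (0.08565 mol N): C 5.988, H 12.972, N 1.000
→ C6H13N
Empirical-formula mass = 99.17 g/mol
n = 596.2 / 99.17 = 6.01 ≈ 6
Molecular formula = (C6H13N)×6 = C36H78N6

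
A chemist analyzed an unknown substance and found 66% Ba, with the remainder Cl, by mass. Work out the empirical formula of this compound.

BaCl2

Assume 100 g: 66 g Ba, 34 g Cl.
n(Ba) = 66/137.33 = 0.4806, n(Cl) = 34/35.45 = 0.9591
Divide by the smallest (0.4806 mol Ba): Ba 1.000, Cl 1.996
Ratio ≈ 1:2, so the empirical formula is BaCl2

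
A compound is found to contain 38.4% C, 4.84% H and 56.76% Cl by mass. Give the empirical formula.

Assume 100 g: 38.4 g C, 4.84 g H, 56.76 g Cl.
n(C) = 38.4/12.01 = 3.197, n(H) = 4.84/1.008 = 4.802, n(Cl) = 56.76/35.45 = 1.601
Ratios (÷ 1.601): C 1.997, H 2.999, Cl 1.000
Ratio ≈ 2:3:1, so the empirical formula is C2H3Cl

C2H3Cl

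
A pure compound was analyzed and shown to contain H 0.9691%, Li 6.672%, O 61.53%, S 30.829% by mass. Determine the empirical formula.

HLiO4S

Assume 100 g: 0.9691 g H, 6.672 g Li, 61.53 g O, 30.829 g S.
Moles — H: 0.9691 / 1.008 = 0.9614 mol; Li: 6.672 / 6.94 = 0.9614 mol; O: 61.53 / 16.00 = 3.846 mol; S: 30.829 / 32.07 = 0.9613 mol
Divide by the smallest (0.9613 mol S): H 1.000, Li 1.000, O 4.000, S 1.000
Ratio ≈ 1:1:4:1, so the empirical formula is HLiO4S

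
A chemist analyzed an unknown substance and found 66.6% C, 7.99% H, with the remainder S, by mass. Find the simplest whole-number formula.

Assume 100 g: 66.6 g C, 7.99 g H, 25.41 g S.
C: 66.6 g ÷ 12.01 g/mol = 5.545 mol
H: 7.99 g ÷ 1.008 g/mol = 7.927 mol
S: 25.41 g ÷ 32.07 g/mol = 0.7923 mol
Smallest is S at 0.7923 mol; normalising gives C 6.999, H 10.004, S 1.000
Ratio ≈ 7:10:1, so the empirical formula is C7H10S

C7H10S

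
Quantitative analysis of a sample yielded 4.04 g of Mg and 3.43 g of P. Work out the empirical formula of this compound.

Mg: 4.04 g ÷ 24.31 g/mol = 0.1662 mol
P: 3.43 g ÷ 30.97 g/mol = 0.1108 mol
Smallest is P at 0.1108 mol; normalising gives Mg 1.501, P 1.000
Scaling by 2: Mg 3.00, P 2.00 → Mg3P2

Mg3P2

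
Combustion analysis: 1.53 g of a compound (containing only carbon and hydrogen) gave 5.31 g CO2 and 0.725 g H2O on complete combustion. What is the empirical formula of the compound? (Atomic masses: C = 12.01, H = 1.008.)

mol C = 5.31 / 44.01 = 0.1207; mass C = 0.1207 × 12.01 = 1.449 g
mol H = 2 × (0.725 / 18.02) = 0.08047; mass H = 0.08047 × 1.008 = 0.08111 g
Smallest is H at 0.08047 mol; normalising gives C 1.499, H 1.000
Multiply by 2: C 3.00, H 2.00 → C3H2

C3H2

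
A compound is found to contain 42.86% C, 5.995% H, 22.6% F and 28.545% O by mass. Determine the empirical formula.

C6H10F2O3

Assume 100 g: 42.86 g C, 5.995 g H, 22.6 g F, 28.545 g O.
n(C) = 42.86/12.01 = 3.569, n(H) = 5.995/1.008 = 5.947, n(F) = 22.6/19.00 = 1.189, n(O) = 28.545/16.00 = 1.784
Ratios (÷ 1.189): C 3.000, H 5.000, F 1.000, O 1.500
Scaling by 2: C 6.00, H 10.00, F 2.00, O 3.00 → C6H10F2O3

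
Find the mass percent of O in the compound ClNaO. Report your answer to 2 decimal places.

21.49%

Molar mass = 1(35.45) + 1(22.99) + 1(16.00) = 74.440 g/mol
Mass of O per mole = 1 × 16.00 = 16.000 g
% O = 16.000 / 74.440 × 100 = 21.49%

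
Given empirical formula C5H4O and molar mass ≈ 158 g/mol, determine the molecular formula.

Empirical-formula mass = 80.08 g/mol
n = 158 / 80.08 = 1.97 ≈ 2
Molecular formula = (C5H4O)2 = C10H8O2

C10H8O2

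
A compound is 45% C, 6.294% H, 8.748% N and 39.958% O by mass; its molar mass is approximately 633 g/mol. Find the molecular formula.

Assume 100 g: 45 g C, 6.294 g H, 8.748 g N, 39.958 g O.
n(C) = 45/12.01 = 3.747, n(H) = 6.294/1.008 = 6.244, n(N) = 8.748/14.01 = 0.6244, n(O) = 39.958/16.00 = 2.497
Smallest is N at 0.6244 mol; normalising gives C 6.001, H 10.000, N 1.000, O 4.000
≈ 6:10:1:4 → C6H10NO4
Empirical-formula mass = 160.15 g/mol
n = 633 / 160.15 = 3.95 ≈ 4
Molecular formula = (C6H10NO4)×4 = C24H40N4O16

C24H40N4O16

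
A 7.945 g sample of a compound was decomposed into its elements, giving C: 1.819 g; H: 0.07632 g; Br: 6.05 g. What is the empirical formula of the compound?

n(C) = 1.819/12.01 = 0.1515, n(H) = 0.07632/1.008 = 0.07571, n(Br) = 6.05/79.90 = 0.07572
Divide by the smallest (0.07571 mol H): C 2.000, H 1.000, Br 1.000
Ratio ≈ 2:1:1, so the empirical formula is C2HBr

C2HBr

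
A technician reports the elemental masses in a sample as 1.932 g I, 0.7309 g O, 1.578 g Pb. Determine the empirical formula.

I: 1.932 g ÷ 126.90 g/mol = 0.01522 mol
O: 0.7309 g ÷ 16.00 g/mol = 0.04568 mol
Pb: 1.578 g ÷ 207.2 g/mol = 0.007616 mol
Ratios (÷ 0.007616): I 1.999, O 5.998, Pb 1.000
→ I2O6Pb

I2O6Pb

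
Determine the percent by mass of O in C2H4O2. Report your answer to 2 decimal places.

53.29%

Molar mass = 2(12.01) + 4(1.008) + 2(16.00) = 60.052 g/mol
Mass of O per mole = 2 × 16.00 = 32.000 g
% O = 32.000 / 60.052 × 100 = 53.29%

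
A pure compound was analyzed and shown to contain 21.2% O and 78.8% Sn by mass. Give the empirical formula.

Assume 100 g: 21.2 g O, 78.8 g Sn.
Moles — O: 21.2 / 16.00 = 1.325 mol; Sn: 78.8 / 118.71 = 0.6638 mol
Divide by the smallest (0.6638 mol Sn): O 1.996, Sn 1.000
≈ 2:1 → O2Sn

O2Sn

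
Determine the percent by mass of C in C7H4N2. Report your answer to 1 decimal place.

Molar mass = 7(12.01) + 4(1.008) + 2(14.01) = 116.122 g/mol
Mass of C per mole = 7 × 12.01 = 84.070 g
% C = 84.070 / 116.122 × 100 = 72.4%

72.4%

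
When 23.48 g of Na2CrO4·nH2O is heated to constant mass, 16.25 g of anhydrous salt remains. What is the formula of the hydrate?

Mass of water lost = 23.48 − 16.25 = 7.23 g → 7.23 / 18.02 = 0.4012 mol H2O
Molar mass of Na2CrO4 = 161.98 g/mol → mol Na2CrO4 = 16.25 / 161.98 = 0.1003
n = 0.4012 / 0.1003 = 4.00 ≈ 4 → Na2CrO4·4H2O

Na2CrO4·4H2O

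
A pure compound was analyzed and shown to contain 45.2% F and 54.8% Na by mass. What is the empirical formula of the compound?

FNa

Assume 100 g: 45.2 g F, 54.8 g Na.
n(F) = 45.2/19.00 = 2.379, n(Na) = 54.8/22.99 = 2.384
Ratios (÷ 2.379): F 1.000, Na 1.002
≈ 1:1 → FNa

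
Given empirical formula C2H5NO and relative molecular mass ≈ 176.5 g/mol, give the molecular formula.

C6H15N3O3

Empirical-formula mass = 59.07 g/mol
n = 176.5 / 59.07 = 2.99 ≈ 3
Molecular formula = (C2H5NO)3 = C6H15N3O3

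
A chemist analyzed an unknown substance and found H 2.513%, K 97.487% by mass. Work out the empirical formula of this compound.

Assume 100 g: 2.513 g H, 97.487 g K.
Moles — H: 2.513 / 1.008 = 2.493 mol; K: 97.487 / 39.10 = 2.493 mol
Smallest is H at 2.493 mol; normalising gives H 1.000, K 1.000
Ratio ≈ 1:1, so the empirical formula is HK

HK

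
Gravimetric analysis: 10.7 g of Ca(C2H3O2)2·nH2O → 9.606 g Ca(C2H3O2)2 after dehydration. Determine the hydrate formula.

Ca(C2H3O2)2·H2O

Mass of water lost = 10.7 − 9.606 = 1.094 g → 1.094 / 18.02 = 0.06071 mol H2O
Molar mass of Ca(C2H3O2)2 = 158.17 g/mol → mol Ca(C2H3O2)2 = 9.606 / 158.17 = 0.06073
n = 0.06071 / 0.06073 = 1.00 ≈ 1 → Ca(C2H3O2)2·H2O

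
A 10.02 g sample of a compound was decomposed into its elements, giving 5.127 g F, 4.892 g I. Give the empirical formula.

F7I

F: 5.127 g ÷ 19.00 g/mol = 0.2698 mol
I: 4.892 g ÷ 126.90 g/mol = 0.03855 mol
Smallest is I at 0.03855 mol; normalising gives F 7.000, I 1.000
→ F7I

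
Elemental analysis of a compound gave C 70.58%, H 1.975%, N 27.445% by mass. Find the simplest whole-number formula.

Assume 100 g: 70.58 g C, 1.975 g H, 27.445 g N.
n(C) = 70.58/12.01 = 5.877, n(H) = 1.975/1.008 = 1.959, n(N) = 27.445/14.01 = 1.959
Ratios (÷ 1.959): C 3.000, H 1.000, N 1.000
Ratio ≈ 3:1:1, so the empirical formula is C3HN

C3HN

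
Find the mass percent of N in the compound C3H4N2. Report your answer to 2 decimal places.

Molar mass = 3(12.01) + 4(1.008) + 2(14.01) = 68.082 g/mol
Mass of N per mole = 2 × 14.01 = 28.020 g
% N = 28.020 / 68.082 × 100 = 41.16%

41.16%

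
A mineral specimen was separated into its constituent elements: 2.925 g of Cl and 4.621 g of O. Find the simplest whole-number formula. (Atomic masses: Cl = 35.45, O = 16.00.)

Cl: 2.925 g ÷ 35.45 g/mol = 0.08251 mol
O: 4.621 g ÷ 16.00 g/mol = 0.2888 mol
Smallest is Cl at 0.08251 mol; normalising gives Cl 1.000, O 3.500
×2: Cl 2.00, O 7.00 → Cl2O7

Cl2O7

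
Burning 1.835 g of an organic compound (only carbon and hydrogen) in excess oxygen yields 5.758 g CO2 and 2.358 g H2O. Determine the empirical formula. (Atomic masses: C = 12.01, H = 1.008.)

mol C = 5.758 / 44.01 = 0.1308; mass C = 0.1308 × 12.01 = 1.571 g
mol H = 2 × (2.358 / 18.02) = 0.2617; mass H = 0.2617 × 1.008 = 0.2638 g
Ratios (÷ 0.1308): C 1.000, H 2.000
→ CH2

CH2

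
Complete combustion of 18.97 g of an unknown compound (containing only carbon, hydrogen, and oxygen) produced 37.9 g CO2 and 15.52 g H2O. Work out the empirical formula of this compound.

mol C = 37.9 / 44.01 = 0.8612; mass C = 0.8612 × 12.01 = 10.34 g
mol H = 2 × (15.52 / 18.02) = 1.723; mass H = 1.723 × 1.008 = 1.736 g
mass O = 18.97 − (12.08) = 6.891 g → mol O = 0.4307
Divide by the smallest (0.4307 mol O): C 2.000, H 3.999, O 1.000
→ C2H4O

C2H4O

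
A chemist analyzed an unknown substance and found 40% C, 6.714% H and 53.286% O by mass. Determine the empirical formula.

CH2O

Assume 100 g: 40 g C, 6.714 g H, 53.286 g O.
n(C) = 40/12.01 = 3.331, n(H) = 6.714/1.008 = 6.661, n(O) = 53.286/16.00 = 3.33
Smallest is O at 3.33 mol; normalising gives C 1.000, H 2.000, O 1.000
≈ 1:2:1 → CH2O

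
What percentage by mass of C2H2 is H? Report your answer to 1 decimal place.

7.7%

Molar mass = 2(12.01) + 2(1.008) = 26.036 g/mol
Mass of H per mole = 2 × 1.008 = 2.016 g
% H = 2.016 / 26.036 × 100 = 7.7%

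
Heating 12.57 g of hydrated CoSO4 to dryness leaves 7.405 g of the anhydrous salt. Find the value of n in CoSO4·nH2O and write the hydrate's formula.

Mass of water lost = 12.57 − 7.405 = 5.165 g → 5.165 / 18.02 = 0.2866 mol H2O
Molar mass of CoSO4 = 155.00 g/mol → mol CoSO4 = 7.405 / 155.00 = 0.04777
n = 0.2866 / 0.04777 = 6.00 ≈ 6 → CoSO4·6H2O

CoSO4·6H2O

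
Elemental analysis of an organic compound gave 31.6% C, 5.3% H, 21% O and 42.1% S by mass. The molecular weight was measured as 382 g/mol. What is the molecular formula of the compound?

Assume 100 g: 31.6 g C, 5.3 g H, 21 g O, 42.1 g S.
n(C) = 31.6/12.01 = 2.631, n(H) = 5.3/1.008 = 5.258, n(O) = 21/16.00 = 1.312, n(S) = 42.1/32.07 = 1.313
Ratios (÷ 1.312): C 2.005, H 4.006, O 1.000, S 1.000
Ratio ≈ 2:4:1:1, so the empirical formula is C2H4OS
Empirical-formula mass = 76.12 g/mol
n = 382 / 76.12 = 5.02 ≈ 5
Molecular formula = (C2H4OS)×5 = C10H20O5S5

C10H20O5S5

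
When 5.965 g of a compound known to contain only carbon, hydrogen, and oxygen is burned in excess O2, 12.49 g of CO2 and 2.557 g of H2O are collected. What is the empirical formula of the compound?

C2H2O

mol C = 12.49 / 44.01 = 0.2838; mass C = 0.2838 × 12.01 = 3.408 g
mol H = 2 × (2.557 / 18.02) = 0.2838; mass H = 0.2838 × 1.008 = 0.2861 g
mass O = 5.965 − (3.694) = 2.271 g → mol O = 0.1419
Divide by the smallest (0.1419 mol O): C 2.000, H 2.000, O 1.000
Ratio ≈ 2:2:1, so the empirical formula is C2H2O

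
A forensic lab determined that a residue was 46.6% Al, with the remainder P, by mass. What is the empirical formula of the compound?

AlP

Assume 100 g: 46.6 g Al, 53.4 g P.
n(Al) = 46.6/26.98 = 1.727, n(P) = 53.4/30.97 = 1.724
Divide by the smallest (1.724 mol P): Al 1.002, P 1.000
Ratio ≈ 1:1, so the empirical formula is AlP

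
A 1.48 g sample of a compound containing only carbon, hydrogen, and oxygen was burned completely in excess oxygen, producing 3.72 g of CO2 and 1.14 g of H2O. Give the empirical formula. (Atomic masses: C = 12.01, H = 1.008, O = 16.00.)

mol C = 3.72 / 44.01 = 0.08453; mass C = 0.08453 × 12.01 = 1.015 g
mol H = 2 × (1.14 / 18.02) = 0.1265; mass H = 0.1265 × 1.008 = 0.1275 g
mass O = 1.48 − (1.143) = 0.3373 g → mol O = 0.02108
Smallest is O at 0.02108 mol; normalising gives C 4.010, H 6.002, O 1.000
≈ 4:6:1 → C4H6O

C4H6O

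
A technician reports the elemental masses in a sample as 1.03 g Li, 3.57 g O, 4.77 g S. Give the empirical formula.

Li2O3S2

Li: 1.03 g ÷ 6.94 g/mol = 0.1484 mol
O: 3.57 g ÷ 16.00 g/mol = 0.2231 mol
S: 4.77 g ÷ 32.07 g/mol = 0.1487 mol
Divide by the smallest (0.1484 mol Li): Li 1.000, O 1.503, S 1.002
×2: Li 2.00, O 3.01, S 2.00 → Li2O3S2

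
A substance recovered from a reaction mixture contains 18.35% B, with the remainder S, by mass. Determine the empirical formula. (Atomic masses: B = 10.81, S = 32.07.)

Assume 100 g: 18.35 g B, 81.65 g S.
n(B) = 18.35/10.81 = 1.698, n(S) = 81.65/32.07 = 2.546
Ratios (÷ 1.698): B 1.000, S 1.500
Scaling by 2: B 2.00, S 3.00 → B2S3

B2S3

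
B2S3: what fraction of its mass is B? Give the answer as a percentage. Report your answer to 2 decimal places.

18.35%

Molar mass = 2(10.81) + 3(32.07) = 117.830 g/mol
Mass of B per mole = 2 × 10.81 = 21.620 g
% B = 21.620 / 117.830 × 100 = 18.35%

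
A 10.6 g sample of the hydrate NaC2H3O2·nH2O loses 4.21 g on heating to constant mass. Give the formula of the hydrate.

NaC2H3O2·3H2O

Mass of anhydrous NaC2H3O2 = 10.6 − 4.21 = 6.39 g
mol H2O = 4.21 / 18.02 = 0.2336
Molar mass of NaC2H3O2 = 82.03 g/mol → mol NaC2H3O2 = 6.39 / 82.03 = 0.07789
n = 0.2336 / 0.07789 = 3.00 ≈ 3 → NaC2H3O2·3H2O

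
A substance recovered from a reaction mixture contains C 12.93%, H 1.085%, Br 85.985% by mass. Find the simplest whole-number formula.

CHBr

Assume 100 g: 12.93 g C, 1.085 g H, 85.985 g Br.
C: 12.93 g ÷ 12.01 g/mol = 1.077 mol
H: 1.085 g ÷ 1.008 g/mol = 1.076 mol
Br: 85.985 g ÷ 79.90 g/mol = 1.076 mol
Smallest is Br at 1.076 mol; normalising gives C 1.000, H 1.000, Br 1.000
≈ 1:1:1 → CHBr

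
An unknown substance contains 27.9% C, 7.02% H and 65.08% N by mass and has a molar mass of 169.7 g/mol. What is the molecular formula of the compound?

Assume 100 g: 27.9 g C, 7.02 g H, 65.08 g N.
C: 27.9 g ÷ 12.01 g/mol = 2.323 mol
H: 7.02 g ÷ 1.008 g/mol = 6.964 mol
N: 65.08 g ÷ 14.01 g/mol = 4.645 mol
Divide by the smallest (2.323 mol C): C 1.000, H 2.998, N 2.000
→ CH3N2
Empirical-formula mass = 43.05 g/mol
n = 169.7 / 43.05 = 3.94 ≈ 4
Molecular formula = (CH3N2)×4 = C4H12N8

C4H12N8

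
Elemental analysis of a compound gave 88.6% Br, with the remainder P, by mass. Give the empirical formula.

Assume 100 g: 88.6 g Br, 11.4 g P.
Br: 88.6 g ÷ 79.90 g/mol = 1.109 mol
P: 11.4 g ÷ 30.97 g/mol = 0.3681 mol
Ratios (÷ 0.3681): Br 3.012, P 1.000
≈ 3:1 → Br3P

Br3P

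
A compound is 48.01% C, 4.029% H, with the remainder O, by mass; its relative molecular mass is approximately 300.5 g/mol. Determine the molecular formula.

C12H12O9

Assume 100 g: 48.01 g C, 4.029 g H, 47.961 g O.
C: 48.01 g ÷ 12.01 g/mol = 3.998 mol
H: 4.029 g ÷ 1.008 g/mol = 3.997 mol
O: 47.961 g ÷ 16.00 g/mol = 2.998 mol
Smallest is O at 2.998 mol; normalising gives C 1.334, H 1.333, O 1.000
Multiply by 3: C 4.00, H 4.00, O 3.00 → C4H4O3
Empirical-formula mass = 100.07 g/mol
n = 300.5 / 100.07 = 3.00 ≈ 3
Molecular formula = (C4H4O3)×3 = C12H12O9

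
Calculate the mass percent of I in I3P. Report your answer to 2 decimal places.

Molar mass = 3(126.90) + 1(30.97) = 411.670 g/mol
Mass of I per mole = 3 × 126.90 = 380.700 g
% I = 380.700 / 411.670 × 100 = 92.48%

92.48%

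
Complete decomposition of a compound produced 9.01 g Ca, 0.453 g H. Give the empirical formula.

Ca: 9.01 g ÷ 40.08 g/mol = 0.2248 mol
H: 0.453 g ÷ 1.008 g/mol = 0.4494 mol
Smallest is Ca at 0.2248 mol; normalising gives Ca 1.000, H 1.999
→ CaH2

CaH2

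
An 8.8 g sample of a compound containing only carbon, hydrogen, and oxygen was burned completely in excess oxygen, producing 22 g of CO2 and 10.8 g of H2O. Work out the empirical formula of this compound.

mol C = 22 / 44.01 = 0.4999; mass C = 0.4999 × 12.01 = 6.004 g
mol H = 2 × (10.8 / 18.02) = 1.199; mass H = 1.199 × 1.008 = 1.208 g
mass O = 8.8 − (7.212) = 1.588 g → mol O = 0.09926
Divide by the smallest (0.09926 mol O): C 5.036, H 12.076, O 1.000
Ratio ≈ 5:12:1, so the empirical formula is C5H12O

C5H12O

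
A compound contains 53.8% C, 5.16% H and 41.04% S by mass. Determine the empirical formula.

C7H8S2

Assume 100 g: 53.8 g C, 5.16 g H, 41.04 g S.
Moles — C: 53.8 / 12.01 = 4.48 mol; H: 5.16 / 1.008 = 5.119 mol; S: 41.04 / 32.07 = 1.28 mol
Ratios (÷ 1.28): C 3.501, H 4.000, S 1.000
×2: C 7.00, H 8.00, S 2.00 → C7H8S2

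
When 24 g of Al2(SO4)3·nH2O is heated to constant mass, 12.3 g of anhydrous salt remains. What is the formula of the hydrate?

Al2(SO4)3·18H2O

Mass of water lost = 24 − 12.3 = 11.7 g → 11.7 / 18.02 = 0.6493 mol H2O
Molar mass of Al2(SO4)3 = 342.17 g/mol → mol Al2(SO4)3 = 12.3 / 342.17 = 0.03595
n = 0.6493 / 0.03595 = 18.06 ≈ 18 → Al2(SO4)3·18H2O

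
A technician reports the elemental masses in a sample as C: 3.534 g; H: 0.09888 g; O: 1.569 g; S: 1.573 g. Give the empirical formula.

C: 3.534 g ÷ 12.01 g/mol = 0.2943 mol
H: 0.09888 g ÷ 1.008 g/mol = 0.0981 mol
O: 1.569 g ÷ 16.00 g/mol = 0.09806 mol
S: 1.573 g ÷ 32.07 g/mol = 0.04905 mol
Smallest is S at 0.04905 mol; normalising gives C 5.999, H 2.000, O 1.999, S 1.000
→ C6H2O2S

C6H2O2S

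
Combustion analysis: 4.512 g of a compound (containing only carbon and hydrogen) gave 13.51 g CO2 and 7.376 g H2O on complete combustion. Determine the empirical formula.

mol C = 13.51 / 44.01 = 0.3070; mass C = 0.3070 × 12.01 = 3.687 g
mol H = 2 × (7.376 / 18.02) = 0.8186; mass H = 0.8186 × 1.008 = 0.8252 g
Ratios (÷ 0.307): C 1.000, H 2.667
Scaling by 3: C 3.00, H 8.00 → C3H8

C3H8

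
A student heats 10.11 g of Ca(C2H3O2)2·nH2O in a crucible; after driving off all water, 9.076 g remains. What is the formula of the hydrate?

Ca(C2H3O2)2·H2O

Mass of water lost = 10.11 − 9.076 = 1.034 g → 1.034 / 18.02 = 0.05738 mol H2O
Molar mass of Ca(C2H3O2)2 = 158.17 g/mol → mol Ca(C2H3O2)2 = 9.076 / 158.17 = 0.05738
n = 0.05738 / 0.05738 = 1.00 ≈ 1 → Ca(C2H3O2)2·H2O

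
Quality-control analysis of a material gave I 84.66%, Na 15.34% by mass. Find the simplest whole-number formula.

INa

Assume 100 g: 84.66 g I, 15.34 g Na.
I: 84.66 g ÷ 126.90 g/mol = 0.6671 mol
Na: 15.34 g ÷ 22.99 g/mol = 0.6672 mol
Smallest is I at 0.6671 mol; normalising gives I 1.000, Na 1.000
Ratio ≈ 1:1, so the empirical formula is INa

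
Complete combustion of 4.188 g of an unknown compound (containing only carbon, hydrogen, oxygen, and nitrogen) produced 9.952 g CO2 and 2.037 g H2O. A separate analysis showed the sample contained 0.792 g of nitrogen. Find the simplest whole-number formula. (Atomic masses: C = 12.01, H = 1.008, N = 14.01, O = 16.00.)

C8H8N2O

mol C = 9.952 / 44.01 = 0.2261; mass C = 0.2261 × 12.01 = 2.716 g
mol H = 2 × (2.037 / 18.02) = 0.2261; mass H = 0.2261 × 1.008 = 0.2279 g
mol N = 0.792 / 14.01 = 0.05653
mass O = 4.188 − (3.736) = 0.4523 g → mol O = 0.02827
Ratios (÷ 0.02827): C 8.000, H 7.998, N 2.000, O 1.000
→ C8H8N2O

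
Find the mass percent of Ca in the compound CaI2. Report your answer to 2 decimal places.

13.64%

Molar mass = 1(40.08) + 2(126.90) = 293.880 g/mol
Mass of Ca per mole = 1 × 40.08 = 40.080 g
% Ca = 40.080 / 293.880 × 100 = 13.64%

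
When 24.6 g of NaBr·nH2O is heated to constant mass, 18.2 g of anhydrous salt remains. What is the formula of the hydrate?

NaBr·2H2O

Mass of water lost = 24.6 − 18.2 = 6.4 g → 6.4 / 18.02 = 0.3552 mol H2O
Molar mass of NaBr = 102.89 g/mol → mol NaBr = 18.2 / 102.89 = 0.1769
n = 0.3552 / 0.1769 = 2.01 ≈ 2 → NaBr·2H2O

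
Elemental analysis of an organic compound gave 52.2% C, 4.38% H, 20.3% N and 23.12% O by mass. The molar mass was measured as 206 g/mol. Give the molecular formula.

C9H9N3O3

Assume 100 g: 52.2 g C, 4.38 g H, 20.3 g N, 23.12 g O.
Moles — C: 52.2 / 12.01 = 4.346 mol; H: 4.38 / 1.008 = 4.345 mol; N: 20.3 / 14.01 = 1.449 mol; O: 23.12 / 16.00 = 1.445 mol
Ratios (÷ 1.445): C 3.008, H 3.007, N 1.003, O 1.000
≈ 3:3:1:1 → C3H3NO
Empirical-formula mass = 69.06 g/mol
n = 206 / 69.06 = 2.98 ≈ 3
Molecular formula = (C3H3NO)×3 = C9H9N3O3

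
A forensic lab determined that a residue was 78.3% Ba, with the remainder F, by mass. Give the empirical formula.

BaF2

Assume 100 g: 78.3 g Ba, 21.7 g F.
Ba: 78.3 g ÷ 137.33 g/mol = 0.5702 mol
F: 21.7 g ÷ 19.00 g/mol = 1.142 mol
Smallest is Ba at 0.5702 mol; normalising gives Ba 1.000, F 2.003
→ BaF2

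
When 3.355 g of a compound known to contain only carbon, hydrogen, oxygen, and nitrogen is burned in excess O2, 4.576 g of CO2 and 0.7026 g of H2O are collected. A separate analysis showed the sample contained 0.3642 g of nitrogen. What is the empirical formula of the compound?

mol C = 4.576 / 44.01 = 0.1040; mass C = 0.1040 × 12.01 = 1.249 g
mol H = 2 × (0.7026 / 18.02) = 0.07798; mass H = 0.07798 × 1.008 = 0.07860 g
mol N = 0.3642 / 14.01 = 0.02600
mass O = 3.355 − (1.692) = 1.663 g → mol O = 0.1040
Ratios (÷ 0.026): C 4.000, H 3.000, N 1.000, O 3.999
≈ 4:3:1:4 → C4H3NO4

C4H3NO4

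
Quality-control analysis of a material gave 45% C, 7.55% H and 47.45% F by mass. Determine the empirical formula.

C3H6F2

Assume 100 g: 45 g C, 7.55 g H, 47.45 g F.
Moles — C: 45 / 12.01 = 3.747 mol; H: 7.55 / 1.008 = 7.49 mol; F: 47.45 / 19.00 = 2.497 mol
Smallest is F at 2.497 mol; normalising gives C 1.500, H 2.999, F 1.000
Scaling by 2: C 3.00, H 6.00, F 2.00 → C3H6F2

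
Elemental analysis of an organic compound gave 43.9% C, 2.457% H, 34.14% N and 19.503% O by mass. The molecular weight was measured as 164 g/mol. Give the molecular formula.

C6H4N4O2

Assume 100 g: 43.9 g C, 2.457 g H, 34.14 g N, 19.503 g O.
C: 43.9 g ÷ 12.01 g/mol = 3.655 mol
H: 2.457 g ÷ 1.008 g/mol = 2.438 mol
N: 34.14 g ÷ 14.01 g/mol = 2.437 mol
O: 19.503 g ÷ 16.00 g/mol = 1.219 mol
Divide by the smallest (1.219 mol O): C 2.999, H 2.000, N 1.999, O 1.000
Ratio ≈ 3:2:2:1, so the empirical formula is C3H2N2O
Empirical-formula mass = 82.07 g/mol
n = 164 / 82.07 = 2.00 ≈ 2
Molecular formula = (C3H2N2O)×2 = C6H4N4O2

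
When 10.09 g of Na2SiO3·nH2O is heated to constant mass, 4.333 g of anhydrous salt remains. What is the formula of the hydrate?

Mass of water lost = 10.09 − 4.333 = 5.757 g → 5.757 / 18.02 = 0.3195 mol H2O
Molar mass of Na2SiO3 = 122.07 g/mol → mol Na2SiO3 = 4.333 / 122.07 = 0.0355
n = 0.3195 / 0.0355 = 9.00 ≈ 9 → Na2SiO3·9H2O

Na2SiO3·9H2O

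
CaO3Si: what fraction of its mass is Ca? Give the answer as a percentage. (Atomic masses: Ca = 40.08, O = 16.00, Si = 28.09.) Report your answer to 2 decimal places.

34.50%

Molar mass = 1(40.08) + 3(16.00) + 1(28.09) = 116.170 g/mol
Mass of Ca per mole = 1 × 40.08 = 40.080 g
% Ca = 40.080 / 116.170 × 100 = 34.50%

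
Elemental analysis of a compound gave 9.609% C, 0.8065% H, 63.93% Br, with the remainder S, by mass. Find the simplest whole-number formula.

CHBrS

Assume 100 g: 9.609 g C, 0.8065 g H, 63.93 g Br, 25.654 g S.
n(C) = 9.609/12.01 = 0.8001, n(H) = 0.8065/1.008 = 0.8001, n(Br) = 63.93/79.90 = 0.8001, n(S) = 25.654/32.07 = 0.7999
Ratios (÷ 0.7999): C 1.000, H 1.000, Br 1.000, S 1.000
→ CHBrS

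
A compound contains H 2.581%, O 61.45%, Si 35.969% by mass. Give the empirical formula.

Assume 100 g: 2.581 g H, 61.45 g O, 35.969 g Si.
n(H) = 2.581/1.008 = 2.561, n(O) = 61.45/16.00 = 3.841, n(Si) = 35.969/28.09 = 1.28
Smallest is Si at 1.28 mol; normalising gives H 2.000, O 2.999, Si 1.000
≈ 2:3:1 → H2O3Si

H2O3Si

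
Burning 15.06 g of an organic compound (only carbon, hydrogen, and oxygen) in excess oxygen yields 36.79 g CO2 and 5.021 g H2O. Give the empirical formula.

mol C = 36.79 / 44.01 = 0.8359; mass C = 0.8359 × 12.01 = 10.04 g
mol H = 2 × (5.021 / 18.02) = 0.5573; mass H = 0.5573 × 1.008 = 0.5617 g
mass O = 15.06 − (10.60) = 4.459 g → mol O = 0.2787
Divide by the smallest (0.2787 mol O): C 3.000, H 2.000, O 1.000
→ C3H2O

C3H2O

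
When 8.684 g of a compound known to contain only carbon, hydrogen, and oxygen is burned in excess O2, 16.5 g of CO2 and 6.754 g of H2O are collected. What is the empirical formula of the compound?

C7H14O4

mol C = 16.5 / 44.01 = 0.3749; mass C = 0.3749 × 12.01 = 4.503 g
mol H = 2 × (6.754 / 18.02) = 0.7496; mass H = 0.7496 × 1.008 = 0.7556 g
mass O = 8.684 − (5.258) = 3.426 g → mol O = 0.2141
Divide by the smallest (0.2141 mol O): C 1.751, H 3.501, O 1.000
Scaling by 4: C 7.00, H 14.00, O 4.00 → C7H14O4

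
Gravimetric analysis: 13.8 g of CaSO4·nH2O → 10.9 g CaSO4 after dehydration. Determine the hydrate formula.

CaSO4·2H2O

Mass of water lost = 13.8 − 10.9 = 2.9 g → 2.9 / 18.02 = 0.1609 mol H2O
Molar mass of CaSO4 = 136.15 g/mol → mol CaSO4 = 10.9 / 136.15 = 0.08006
n = 0.1609 / 0.08006 = 2.01 ≈ 2 → CaSO4·2H2O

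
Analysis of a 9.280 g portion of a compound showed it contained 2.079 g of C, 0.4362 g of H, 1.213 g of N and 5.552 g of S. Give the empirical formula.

Moles — C: 2.079 / 12.01 = 0.1731 mol; H: 0.4362 / 1.008 = 0.4327 mol; N: 1.213 / 14.01 = 0.08658 mol; S: 5.552 / 32.07 = 0.1731 mol
Ratios (÷ 0.08658): C 1.999, H 4.998, N 1.000, S 2.000
→ C2H5NS2

C2H5NS2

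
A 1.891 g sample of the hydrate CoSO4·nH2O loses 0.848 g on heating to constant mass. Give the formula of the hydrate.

Mass of anhydrous CoSO4 = 1.891 − 0.848 = 1.043 g
mol H2O = 0.848 / 18.02 = 0.04706
Molar mass of CoSO4 = 155.00 g/mol → mol CoSO4 = 1.043 / 155.00 = 0.006729
n = 0.04706 / 0.006729 = 6.99 ≈ 7 → CoSO4·7H2O

CoSO4·7H2O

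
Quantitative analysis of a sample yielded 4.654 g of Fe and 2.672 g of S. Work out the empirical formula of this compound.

Moles — Fe: 4.654 / 55.85 = 0.08333 mol; S: 2.672 / 32.07 = 0.08332 mol
Smallest is S at 0.08332 mol; normalising gives Fe 1.000, S 1.000
Ratio ≈ 1:1, so the empirical formula is FeS

FeS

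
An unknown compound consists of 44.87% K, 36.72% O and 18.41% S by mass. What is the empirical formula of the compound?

K2O4S

Assume 100 g: 44.87 g K, 36.72 g O, 18.41 g S.
n(K) = 44.87/39.10 = 1.148, n(O) = 36.72/16.00 = 2.295, n(S) = 18.41/32.07 = 0.5741
Divide by the smallest (0.5741 mol S): K 1.999, O 3.998, S 1.000
≈ 2:4:1 → K2O4S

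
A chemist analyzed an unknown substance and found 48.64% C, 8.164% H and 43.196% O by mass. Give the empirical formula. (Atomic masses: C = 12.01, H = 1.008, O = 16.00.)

Assume 100 g: 48.64 g C, 8.164 g H, 43.196 g O.
n(C) = 48.64/12.01 = 4.05, n(H) = 8.164/1.008 = 8.099, n(O) = 43.196/16.00 = 2.7
Ratios (÷ 2.7): C 1.500, H 3.000, O 1.000
Scaling by 2: C 3.00, H 6.00, O 2.00 → C3H6O2

C3H6O2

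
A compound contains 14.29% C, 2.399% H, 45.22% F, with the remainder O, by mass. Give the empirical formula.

CH2F2O2

Assume 100 g: 14.29 g C, 2.399 g H, 45.22 g F, 38.091 g O.
C: 14.29 g ÷ 12.01 g/mol = 1.19 mol
H: 2.399 g ÷ 1.008 g/mol = 2.38 mol
F: 45.22 g ÷ 19.00 g/mol = 2.38 mol
O: 38.091 g ÷ 16.00 g/mol = 2.381 mol
Ratios (÷ 1.19): C 1.000, H 2.000, F 2.000, O 2.001
→ CH2F2O2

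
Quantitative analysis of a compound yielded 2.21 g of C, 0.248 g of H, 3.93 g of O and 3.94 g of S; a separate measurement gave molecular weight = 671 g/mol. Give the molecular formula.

Moles — C: 2.21 / 12.01 = 0.184 mol; H: 0.248 / 1.008 = 0.246 mol; O: 3.93 / 16.00 = 0.2456 mol; S: 3.94 / 32.07 = 0.1229 mol
Divide by the smallest (0.1229 mol S): C 1.498, H 2.003, O 1.999, S 1.000
Scaling by 2: C 3.00, H 4.01, O 4.00, S 2.00 → C3H4O4S2
Empirical-formula mass = 168.20 g/mol
n = 671 / 168.20 = 3.99 ≈ 4
Molecular formula = (C3H4O4S2)×4 = C12H16O16S8

C12H16O16S8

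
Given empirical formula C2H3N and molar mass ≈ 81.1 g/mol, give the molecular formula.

C4H6N2

Empirical-formula mass = 41.05 g/mol
n = 81.1 / 41.05 = 1.98 ≈ 2
Molecular formula = (C2H3N)2 = C4H6N2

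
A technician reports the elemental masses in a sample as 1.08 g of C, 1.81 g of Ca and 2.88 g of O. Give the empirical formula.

C: 1.08 g ÷ 12.01 g/mol = 0.08993 mol
Ca: 1.81 g ÷ 40.08 g/mol = 0.04516 mol
O: 2.88 g ÷ 16.00 g/mol = 0.18 mol
Smallest is Ca at 0.04516 mol; normalising gives C 1.991, Ca 1.000, O 3.986
→ C2CaO4

C2CaO4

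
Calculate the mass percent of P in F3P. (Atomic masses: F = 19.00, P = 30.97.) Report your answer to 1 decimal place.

Molar mass = 3(19.00) + 1(30.97) = 87.970 g/mol
Mass of P per mole = 1 × 30.97 = 30.970 g
% P = 30.970 / 87.970 × 100 = 35.2%

35.2%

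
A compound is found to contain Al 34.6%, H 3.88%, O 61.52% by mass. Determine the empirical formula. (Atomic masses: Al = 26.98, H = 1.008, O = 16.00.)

AlH3O3

Assume 100 g: 34.6 g Al, 3.88 g H, 61.52 g O.
Moles — Al: 34.6 / 26.98 = 1.282 mol; H: 3.88 / 1.008 = 3.849 mol; O: 61.52 / 16.00 = 3.845 mol
Ratios (÷ 1.282): Al 1.000, H 3.001, O 2.998
Ratio ≈ 1:3:3, so the empirical formula is AlH3O3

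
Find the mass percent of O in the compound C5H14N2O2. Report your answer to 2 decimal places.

Molar mass = 5(12.01) + 14(1.008) + 2(14.01) + 2(16.00) = 134.182 g/mol
Mass of O per mole = 2 × 16.00 = 32.000 g
% O = 32.000 / 134.182 × 100 = 23.85%

23.85%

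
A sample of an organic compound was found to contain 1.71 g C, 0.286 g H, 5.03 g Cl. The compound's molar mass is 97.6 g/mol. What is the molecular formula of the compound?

n(C) = 1.71/12.01 = 0.1424, n(H) = 0.286/1.008 = 0.2837, n(Cl) = 5.03/35.45 = 0.1419
Smallest is Cl at 0.1419 mol; normalising gives C 1.003, H 2.000, Cl 1.000
≈ 1:2:1 → CH2Cl
Empirical-formula mass = 49.48 g/mol
n = 97.6 / 49.48 = 1.97 ≈ 2
Molecular formula = (CH2Cl)×2 = C2H4Cl2

C2H4Cl2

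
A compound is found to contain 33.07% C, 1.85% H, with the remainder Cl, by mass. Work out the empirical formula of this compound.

Assume 100 g: 33.07 g C, 1.85 g H, 65.08 g Cl.
n(C) = 33.07/12.01 = 2.754, n(H) = 1.85/1.008 = 1.835, n(Cl) = 65.08/35.45 = 1.836
Smallest is H at 1.835 mol; normalising gives C 1.500, H 1.000, Cl 1.000
×2: C 3.00, H 2.00, Cl 2.00 → C3H2Cl2

C3H2Cl2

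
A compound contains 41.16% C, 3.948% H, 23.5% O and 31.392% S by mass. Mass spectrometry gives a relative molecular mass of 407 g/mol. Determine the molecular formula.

Assume 100 g: 41.16 g C, 3.948 g H, 23.5 g O, 31.392 g S.
Moles — C: 41.16 / 12.01 = 3.427 mol; H: 3.948 / 1.008 = 3.917 mol; O: 23.5 / 16.00 = 1.469 mol; S: 31.392 / 32.07 = 0.9789 mol
Ratios (÷ 0.9789): C 3.501, H 4.001, O 1.500, S 1.000
×2: C 7.00, H 8.00, O 3.00, S 2.00 → C7H8O3S2
Empirical-formula mass = 204.27 g/mol
n = 407 / 204.27 = 1.99 ≈ 2
Molecular formula = (C7H8O3S2)×2 = C14H16O6S4

C14H16O6S4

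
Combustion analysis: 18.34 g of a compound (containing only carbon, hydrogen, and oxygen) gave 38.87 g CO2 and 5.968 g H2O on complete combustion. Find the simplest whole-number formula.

mol C = 38.87 / 44.01 = 0.8832; mass C = 0.8832 × 12.01 = 10.61 g
mol H = 2 × (5.968 / 18.02) = 0.6624; mass H = 0.6624 × 1.008 = 0.6677 g
mass O = 18.34 − (11.28) = 7.065 g → mol O = 0.4416
Divide by the smallest (0.4416 mol O): C 2.000, H 1.500, O 1.000
Multiply by 2: C 4.00, H 3.00, O 2.00 → C4H3O2

C4H3O2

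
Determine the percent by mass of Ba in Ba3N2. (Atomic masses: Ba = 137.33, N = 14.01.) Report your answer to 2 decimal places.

93.63%

Molar mass = 3(137.33) + 2(14.01) = 440.010 g/mol
Mass of Ba per mole = 3 × 137.33 = 411.990 g
% Ba = 411.990 / 440.010 × 100 = 93.63%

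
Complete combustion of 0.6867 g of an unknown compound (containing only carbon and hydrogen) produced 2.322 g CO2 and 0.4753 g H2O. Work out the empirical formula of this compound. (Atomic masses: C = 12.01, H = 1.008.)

CH

mol C = 2.322 / 44.01 = 0.05276; mass C = 0.05276 × 12.01 = 0.6337 g
mol H = 2 × (0.4753 / 18.02) = 0.05275; mass H = 0.05275 × 1.008 = 0.05317 g
Divide by the smallest (0.05275 mol H): C 1.000, H 1.000
→ CH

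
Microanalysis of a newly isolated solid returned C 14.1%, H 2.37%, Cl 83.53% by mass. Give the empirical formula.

CH2Cl2

Assume 100 g: 14.1 g C, 2.37 g H, 83.53 g Cl.
C: 14.1 g ÷ 12.01 g/mol = 1.174 mol
H: 2.37 g ÷ 1.008 g/mol = 2.351 mol
Cl: 83.53 g ÷ 35.45 g/mol = 2.356 mol
Ratios (÷ 1.174): C 1.000, H 2.003, Cl 2.007
→ CH2Cl2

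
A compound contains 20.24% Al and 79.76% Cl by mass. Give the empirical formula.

AlCl3

Assume 100 g: 20.24 g Al, 79.76 g Cl.
Al: 20.24 g ÷ 26.98 g/mol = 0.7502 mol
Cl: 79.76 g ÷ 35.45 g/mol = 2.25 mol
Ratios (÷ 0.7502): Al 1.000, Cl 2.999
→ AlCl3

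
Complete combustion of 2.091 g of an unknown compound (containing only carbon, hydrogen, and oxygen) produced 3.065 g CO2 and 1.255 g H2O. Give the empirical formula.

CH2O

mol C = 3.065 / 44.01 = 0.06964; mass C = 0.06964 × 12.01 = 0.8364 g
mol H = 2 × (1.255 / 18.02) = 0.1393; mass H = 0.1393 × 1.008 = 0.1404 g
mass O = 2.091 − (0.9768) = 1.114 g → mol O = 0.06964
Smallest is O at 0.06964 mol; normalising gives C 1.000, H 2.000, O 1.000
→ CH2O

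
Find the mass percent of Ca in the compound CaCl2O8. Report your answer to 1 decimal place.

16.8%

Molar mass = 1(40.08) + 2(35.45) + 8(16.00) = 238.980 g/mol
Mass of Ca per mole = 1 × 40.08 = 40.080 g
% Ca = 40.080 / 238.980 × 100 = 16.8%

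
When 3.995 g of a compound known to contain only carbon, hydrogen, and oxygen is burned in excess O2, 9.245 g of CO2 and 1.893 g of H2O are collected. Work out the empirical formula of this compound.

C8H8O3

mol C = 9.245 / 44.01 = 0.2101; mass C = 0.2101 × 12.01 = 2.523 g
mol H = 2 × (1.893 / 18.02) = 0.2101; mass H = 0.2101 × 1.008 = 0.2118 g
mass O = 3.995 − (2.735) = 1.260 g → mol O = 0.07877
Divide by the smallest (0.07877 mol O): C 2.667, H 2.667, O 1.000
×3: C 8.00, H 8.00, O 3.00 → C8H8O3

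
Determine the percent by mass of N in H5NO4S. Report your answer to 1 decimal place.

Molar mass = 5(1.008) + 1(14.01) + 4(16.00) + 1(32.07) = 115.120 g/mol
Mass of N per mole = 1 × 14.01 = 14.010 g
% N = 14.010 / 115.120 × 100 = 12.2%

12.2%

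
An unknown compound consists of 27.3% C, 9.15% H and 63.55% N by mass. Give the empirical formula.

Assume 100 g: 27.3 g C, 9.15 g H, 63.55 g N.
Moles — C: 27.3 / 12.01 = 2.273 mol; H: 9.15 / 1.008 = 9.077 mol; N: 63.55 / 14.01 = 4.536 mol
Divide by the smallest (2.273 mol C): C 1.000, H 3.993, N 1.996
≈ 1:4:2 → CH4N2

CH4N2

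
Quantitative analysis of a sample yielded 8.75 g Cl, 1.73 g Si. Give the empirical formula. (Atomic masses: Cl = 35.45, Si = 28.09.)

Cl4Si

Cl: 8.75 g ÷ 35.45 g/mol = 0.2468 mol
Si: 1.73 g ÷ 28.09 g/mol = 0.06159 mol
Divide by the smallest (0.06159 mol Si): Cl 4.008, Si 1.000
≈ 4:1 → Cl4Si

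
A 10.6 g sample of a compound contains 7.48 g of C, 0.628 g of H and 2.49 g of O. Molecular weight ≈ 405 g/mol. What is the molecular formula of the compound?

n(C) = 7.48/12.01 = 0.6228, n(H) = 0.628/1.008 = 0.623, n(O) = 2.49/16.00 = 0.1556
Smallest is O at 0.1556 mol; normalising gives C 4.002, H 4.003, O 1.000
→ C4H4O
Empirical-formula mass = 68.07 g/mol
n = 405 / 68.07 = 5.95 ≈ 6
Molecular formula = (C4H4O)×6 = C24H24O6

C24H24O6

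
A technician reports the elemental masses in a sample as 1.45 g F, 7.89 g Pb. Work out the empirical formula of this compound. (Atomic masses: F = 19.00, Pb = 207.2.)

F2Pb

F: 1.45 g ÷ 19.00 g/mol = 0.07632 mol
Pb: 7.89 g ÷ 207.2 g/mol = 0.03808 mol
Smallest is Pb at 0.03808 mol; normalising gives F 2.004, Pb 1.000
Ratio ≈ 2:1, so the empirical formula is F2Pb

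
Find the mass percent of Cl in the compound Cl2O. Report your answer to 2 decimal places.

81.59%

Molar mass = 2(35.45) + 1(16.00) = 86.900 g/mol
Mass of Cl per mole = 2 × 35.45 = 70.900 g
% Cl = 70.900 / 86.900 × 100 = 81.59%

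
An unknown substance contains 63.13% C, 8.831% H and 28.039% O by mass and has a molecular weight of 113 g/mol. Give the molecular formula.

C6H10O2

Assume 100 g: 63.13 g C, 8.831 g H, 28.039 g O.
C: 63.13 g ÷ 12.01 g/mol = 5.256 mol
H: 8.831 g ÷ 1.008 g/mol = 8.761 mol
O: 28.039 g ÷ 16.00 g/mol = 1.752 mol
Ratios (÷ 1.752): C 3.000, H 4.999, O 1.000
→ C3H5O
Empirical-formula mass = 57.07 g/mol
n = 113 / 57.07 = 1.98 ≈ 2
Molecular formula = (C3H5O)×2 = C6H10O2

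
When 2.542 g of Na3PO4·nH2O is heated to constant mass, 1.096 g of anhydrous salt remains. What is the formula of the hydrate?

Na3PO4·12H2O

Mass of water lost = 2.542 − 1.096 = 1.446 g → 1.446 / 18.02 = 0.08024 mol H2O
Molar mass of Na3PO4 = 163.94 g/mol → mol Na3PO4 = 1.096 / 163.94 = 0.006685
n = 0.08024 / 0.006685 = 12.00 ≈ 12 → Na3PO4·12H2O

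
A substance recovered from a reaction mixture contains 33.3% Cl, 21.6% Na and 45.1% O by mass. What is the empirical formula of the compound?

Assume 100 g: 33.3 g Cl, 21.6 g Na, 45.1 g O.
Moles — Cl: 33.3 / 35.45 = 0.9394 mol; Na: 21.6 / 22.99 = 0.9395 mol; O: 45.1 / 16.00 = 2.819 mol
Smallest is Cl at 0.9394 mol; normalising gives Cl 1.000, Na 1.000, O 3.001
≈ 1:1:3 → ClNaO3

ClNaO3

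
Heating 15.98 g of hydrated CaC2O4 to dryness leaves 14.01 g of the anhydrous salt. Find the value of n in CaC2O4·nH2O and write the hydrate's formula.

CaC2O4·H2O

Mass of water lost = 15.98 − 14.01 = 1.97 g → 1.97 / 18.02 = 0.1093 mol H2O
Molar mass of CaC2O4 = 128.10 g/mol → mol CaC2O4 = 14.01 / 128.10 = 0.1094
n = 0.1093 / 0.1094 = 1.00 ≈ 1 → CaC2O4·H2O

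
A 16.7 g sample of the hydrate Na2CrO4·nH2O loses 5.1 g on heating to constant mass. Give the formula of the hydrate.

Na2CrO4·4H2O

Mass of anhydrous Na2CrO4 = 16.7 − 5.1 = 11.6 g
mol H2O = 5.1 / 18.02 = 0.283
Molar mass of Na2CrO4 = 161.98 g/mol → mol Na2CrO4 = 11.6 / 161.98 = 0.07161
n = 0.283 / 0.07161 = 3.95 ≈ 4 → Na2CrO4·4H2O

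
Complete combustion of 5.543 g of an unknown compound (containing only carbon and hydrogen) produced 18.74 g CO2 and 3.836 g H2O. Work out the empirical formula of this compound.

CH

mol C = 18.74 / 44.01 = 0.4258; mass C = 0.4258 × 12.01 = 5.114 g
mol H = 2 × (3.836 / 18.02) = 0.4257; mass H = 0.4257 × 1.008 = 0.4292 g
Ratios (÷ 0.4257): C 1.000, H 1.000
→ CH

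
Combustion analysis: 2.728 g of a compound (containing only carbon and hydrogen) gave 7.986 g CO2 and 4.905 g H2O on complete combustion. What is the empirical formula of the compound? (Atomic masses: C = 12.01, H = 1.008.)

mol C = 7.986 / 44.01 = 0.1815; mass C = 0.1815 × 12.01 = 2.179 g
mol H = 2 × (4.905 / 18.02) = 0.5444; mass H = 0.5444 × 1.008 = 0.5488 g
Ratios (÷ 0.1815): C 1.000, H 3.000
→ CH3

CH3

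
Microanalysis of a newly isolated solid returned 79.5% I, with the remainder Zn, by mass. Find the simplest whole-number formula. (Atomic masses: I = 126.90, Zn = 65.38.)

Assume 100 g: 79.5 g I, 20.5 g Zn.
n(I) = 79.5/126.90 = 0.6265, n(Zn) = 20.5/65.38 = 0.3136
Ratios (÷ 0.3136): I 1.998, Zn 1.000
≈ 2:1 → I2Zn

I2Zn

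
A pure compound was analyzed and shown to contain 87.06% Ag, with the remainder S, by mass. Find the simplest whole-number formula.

Ag2S

Assume 100 g: 87.06 g Ag, 12.94 g S.
Moles — Ag: 87.06 / 107.87 = 0.8071 mol; S: 12.94 / 32.07 = 0.4035 mol
Smallest is S at 0.4035 mol; normalising gives Ag 2.000, S 1.000
→ Ag2S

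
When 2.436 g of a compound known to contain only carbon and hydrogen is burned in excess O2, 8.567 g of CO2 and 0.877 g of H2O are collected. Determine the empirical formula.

mol C = 8.567 / 44.01 = 0.1947; mass C = 0.1947 × 12.01 = 2.338 g
mol H = 2 × (0.877 / 18.02) = 0.09734; mass H = 0.09734 × 1.008 = 0.09811 g
Ratios (÷ 0.09734): C 2.000, H 1.000
→ C2H

C2H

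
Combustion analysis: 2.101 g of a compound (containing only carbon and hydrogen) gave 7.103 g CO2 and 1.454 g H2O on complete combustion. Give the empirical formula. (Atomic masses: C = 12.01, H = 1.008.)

CH

mol C = 7.103 / 44.01 = 0.1614; mass C = 0.1614 × 12.01 = 1.938 g
mol H = 2 × (1.454 / 18.02) = 0.1614; mass H = 0.1614 × 1.008 = 0.1627 g
Ratios (÷ 0.1614): C 1.000, H 1.000
≈ 1:1 → CH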